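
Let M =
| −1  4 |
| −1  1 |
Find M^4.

M^2 = [[−3, 0], [0, −3]]
M^3 = [[3, −12], [3, −3]]
M^4 = [[9, 0], [0, 9]]

[[9, 0], [0, 9]]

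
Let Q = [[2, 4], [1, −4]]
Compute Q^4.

Q^2 = [[8, −8], [−2, 20]]
Q^3 = [[8, 64], [16, −88]]
Q^4 = [[80, −224], [−56, 416]]

[[80, −224], [−56, 416]]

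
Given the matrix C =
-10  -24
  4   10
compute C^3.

[[-40, -96], [16, 40]]

tr C = 0 and det C = -4, so the characteristic polynomial is λ² − (0)λ + (-4) with roots 2 and -2.
Eigenvectors give P = [[2, 3], [-1, -1]] with P⁻¹ = [[-1, -3], [1, 2]], and C = P·diag(2, -2)·P⁻¹.
Then C^3 = P·diag(8, -8)·P⁻¹ = [[16, -24], [-8, 8]] · [[-1, -3], [1, 2]] = [[-40, -96], [16, 40]].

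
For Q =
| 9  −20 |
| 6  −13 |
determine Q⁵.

[[1209, −2420], [726, −1453]]

tr Q = −4 and det Q = 3, so the characteristic polynomial is λ² − (−4)λ + (3) with roots −1 and −3.
Eigenvectors give P = [[2, −5], [1, −3]] with P⁻¹ = [[3, −5], [1, −2]], and Q = P·diag(−1, −3)·P⁻¹.
Then Q⁵ = P·diag(−1, −243)·P⁻¹ = [[−2, 1215], [−1, 729]] · [[3, −5], [1, −2]] = [[1209, −2420], [726, −1453]].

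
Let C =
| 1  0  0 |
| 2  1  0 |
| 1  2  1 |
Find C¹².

C = I + N where N = [[0, 0, 0], [2, 0, 0], [1, 2, 0]] is strictly lower-triangular, so N³ = 0.
(I + N)¹² = I + 12·N + 66·N² = [[1, 0, 0], [24, 1, 0], [276, 24, 1]].

[[1, 0, 0], [24, 1, 0], [276, 24, 1]]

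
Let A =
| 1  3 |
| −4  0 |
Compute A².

[[−11, 3], [−4, −12]]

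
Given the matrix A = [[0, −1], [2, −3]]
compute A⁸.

tr A = −3 and det A = 2, so the characteristic polynomial is λ² − (−3)λ + (2) with roots −2 and −1.
Eigenvectors give P = [[−1, −1], [−2, −1]] with P⁻¹ = [[1, −1], [−2, 1]], and A = P·diag(−2, −1)·P⁻¹.
Then A⁸ = P·diag(256, 1)·P⁻¹ = [[−256, −1], [−512, −1]] · [[1, −1], [−2, 1]] = [[−254, 255], [−510, 511]].

[[−254, 255], [−510, 511]]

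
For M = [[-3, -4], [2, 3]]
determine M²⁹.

[[-3, -4], [2, 3]]

M² = I (check: tr M = 0 and det M = -1), so M²⁹ = M since 29 is odd.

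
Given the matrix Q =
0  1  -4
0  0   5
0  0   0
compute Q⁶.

Q is strictly triangular, hence nilpotent: Q³ = 0, so Q⁶ = 0.

[[0, 0, 0], [0, 0, 0], [0, 0, 0]]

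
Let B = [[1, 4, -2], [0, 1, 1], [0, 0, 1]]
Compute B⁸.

[[1, 32, 96], [0, 1, 8], [0, 0, 1]]

B = I + N where N = [[0, 4, -2], [0, 0, 1], [0, 0, 0]] is strictly upper-triangular, so N³ = 0.
(I + N)⁸ = I + 8·N + 28·N² = [[1, 32, 96], [0, 1, 8], [0, 0, 1]].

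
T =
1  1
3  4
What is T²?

[[4, 5], [15, 19]]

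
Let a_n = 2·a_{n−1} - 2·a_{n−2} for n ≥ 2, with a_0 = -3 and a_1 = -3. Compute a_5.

12

With companion matrix A = [[2, -2], [1, 0]], [a_n, a_{n−1}]ᵀ = A·[a_{n−1}, a_{n−2}]ᵀ, so [a_5, a_4]ᵀ = A⁴·[a_1, a_0]ᵀ.
A⁴ = [[-4, 0], [0, -4]], giving [a_5, a_4]ᵀ = [[12], [12]].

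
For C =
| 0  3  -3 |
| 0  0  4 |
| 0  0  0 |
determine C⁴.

C is strictly triangular, hence nilpotent: C³ = 0, so C⁴ = 0.

[[0, 0, 0], [0, 0, 0], [0, 0, 0]]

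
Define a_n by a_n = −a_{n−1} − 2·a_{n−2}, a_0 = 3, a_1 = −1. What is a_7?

23

With companion matrix M = [[−1, −2], [1, 0]], [a_n, a_{n−1}]ᵀ = M·[a_{n−1}, a_{n−2}]ᵀ, so [a_7, a_6]ᵀ = M^6·[a_1, a_0]ᵀ.
M^6 = [[7, 10], [−5, 2]], giving [a_7, a_6]ᵀ = [[23], [11]].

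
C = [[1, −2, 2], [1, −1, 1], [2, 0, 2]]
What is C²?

[[3, 0, 4], [2, −1, 3], [6, −4, 8]]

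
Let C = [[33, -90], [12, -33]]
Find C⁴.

[[81, 0], [0, 81]]

tr C = 0 and det C = -9, so the characteristic polynomial is λ² − (0)λ + (-9) with roots 3 and -3.
Eigenvectors give P = [[3, -5], [1, -2]] with P⁻¹ = [[2, -5], [1, -3]], and C = P·diag(3, -3)·P⁻¹.
Then C⁴ = P·diag(81, 81)·P⁻¹ = [[243, -405], [81, -162]] · [[2, -5], [1, -3]] = [[81, 0], [0, 81]].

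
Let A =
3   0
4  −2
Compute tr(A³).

A² = [[9, 0], [4, 4]]
A³ = [[27, 0], [28, −8]]

19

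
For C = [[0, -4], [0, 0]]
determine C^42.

C is strictly triangular, hence nilpotent: C^2 = 0, so C^42 = 0.

[[0, 0], [0, 0]]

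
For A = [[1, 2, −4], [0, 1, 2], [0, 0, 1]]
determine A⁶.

[[1, 12, 36], [0, 1, 12], [0, 0, 1]]

A = I + N where N = [[0, 2, −4], [0, 0, 2], [0, 0, 0]] is strictly upper-triangular, so N³ = 0.
(I + N)⁶ = I + 6·N + 15·N² = [[1, 12, 36], [0, 1, 12], [0, 0, 1]].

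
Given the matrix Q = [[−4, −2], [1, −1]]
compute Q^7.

[[−4246, −4118], [2059, 1931]]

tr Q = −5 and det Q = 6, so the characteristic polynomial is λ² − (−5)λ + (6) with roots −3 and −2.
Eigenvectors give P = [[−2, 1], [1, −1]] with P⁻¹ = [[−1, −1], [−1, −2]], and Q = P·diag(−3, −2)·P⁻¹.
Then Q^7 = P·diag(−2187, −128)·P⁻¹ = [[4374, −128], [−2187, 128]] · [[−1, −1], [−1, −2]] = [[−4246, −4118], [2059, 1931]].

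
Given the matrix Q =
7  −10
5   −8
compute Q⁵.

tr Q = −1 and det Q = −6, so the characteristic polynomial is λ² − (−1)λ + (−6) with roots 2 and −3.
Eigenvectors give P = [[2, 1], [1, 1]] with P⁻¹ = [[1, −1], [−1, 2]], and Q = P·diag(2, −3)·P⁻¹.
Then Q⁵ = P·diag(32, −243)·P⁻¹ = [[64, −243], [32, −243]] · [[1, −1], [−1, 2]] = [[307, −550], [275, −518]].

[[307, −550], [275, −518]]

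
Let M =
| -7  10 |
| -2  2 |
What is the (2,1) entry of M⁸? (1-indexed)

tr M = -5 and det M = 6, so the characteristic polynomial is λ² − (-5)λ + (6) with roots -3 and -2.
Eigenvectors give P = [[-5, 2], [-2, 1]] with P⁻¹ = [[-1, 2], [-2, 5]], and M = P·diag(-3, -2)·P⁻¹.
Then M⁸ = P·diag(6561, 256)·P⁻¹ = [[-32805, 512], [-13122, 256]] · [[-1, 2], [-2, 5]] = [[31781, -63050], [12610, -24964]].

12610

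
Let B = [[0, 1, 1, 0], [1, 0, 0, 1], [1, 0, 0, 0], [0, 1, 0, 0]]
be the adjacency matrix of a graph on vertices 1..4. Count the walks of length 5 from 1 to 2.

8

The number of length-5 walks from vertex 1 to vertex 2 is entry (1,2) of B⁵, where B is the adjacency matrix.
B² = [[2, 0, 0, 1], [0, 2, 1, 0], [0, 1, 1, 0], [1, 0, 0, 1]]
B³ = [[0, 3, 2, 0], [3, 0, 0, 2], [2, 0, 0, 1], [0, 2, 1, 0]]
B⁴ = [[5, 0, 0, 3], [0, 5, 3, 0], [0, 3, 2, 0], [3, 0, 0, 2]]
B⁵ = [[0, 8, 5, 0], [8, 0, 0, 5], [5, 0, 0, 3], [0, 5, 3, 0]]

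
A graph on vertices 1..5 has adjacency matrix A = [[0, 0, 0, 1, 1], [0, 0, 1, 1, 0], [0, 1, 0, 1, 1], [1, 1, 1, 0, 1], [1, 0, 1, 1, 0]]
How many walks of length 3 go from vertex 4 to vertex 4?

The number of length-3 walks from vertex 4 to vertex 4 is entry (4,4) of A³, where A is the adjacency matrix.
A² = [[2, 1, 2, 1, 1], [1, 2, 1, 1, 2], [2, 1, 3, 2, 1], [1, 1, 2, 4, 2], [1, 2, 1, 2, 3]]
A³ = [[2, 3, 3, 6, 5], [3, 2, 5, 6, 3], [3, 5, 4, 7, 7], [6, 6, 7, 6, 7], [5, 3, 7, 7, 4]]

6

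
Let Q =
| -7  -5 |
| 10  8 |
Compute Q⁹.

tr Q = 1 and det Q = -6, so the characteristic polynomial is λ² − (1)λ + (-6) with roots -2 and 3.
Eigenvectors give P = [[1, 1], [-1, -2]] with P⁻¹ = [[2, 1], [-1, -1]], and Q = P·diag(-2, 3)·P⁻¹.
Then Q⁹ = P·diag(-512, 19683)·P⁻¹ = [[-512, 19683], [512, -39366]] · [[2, 1], [-1, -1]] = [[-20707, -20195], [40390, 39878]].

[[-20707, -20195], [40390, 39878]]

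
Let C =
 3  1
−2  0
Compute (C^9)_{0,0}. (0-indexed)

tr C = 3 and det C = 2, so the characteristic polynomial is λ² − (3)λ + (2) with roots 1 and 2.
Eigenvectors give P = [[−1, −1], [2, 1]] with P⁻¹ = [[1, 1], [−2, −1]], and C = P·diag(1, 2)·P⁻¹.
Then C^9 = P·diag(1, 512)·P⁻¹ = [[−1, −512], [2, 512]] · [[1, 1], [−2, −1]] = [[1023, 511], [−1022, −510]].

1023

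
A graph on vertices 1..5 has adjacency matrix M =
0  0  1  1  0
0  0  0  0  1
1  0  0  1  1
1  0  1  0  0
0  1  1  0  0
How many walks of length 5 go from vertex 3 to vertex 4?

The number of length-5 walks from vertex 3 to vertex 4 is entry (3,4) of M^5, where M is the adjacency matrix.
M^2 = [[2, 0, 1, 1, 1], [0, 1, 1, 0, 0], [1, 1, 3, 1, 0], [1, 0, 1, 2, 1], [1, 0, 0, 1, 2]]
M^3 = [[2, 1, 4, 3, 1], [1, 0, 0, 1, 2], [4, 0, 2, 4, 4], [3, 1, 4, 2, 1], [1, 2, 4, 1, 0]]
M^4 = [[7, 1, 6, 6, 5], [1, 2, 4, 1, 0], [6, 4, 12, 6, 2], [6, 1, 6, 7, 5], [5, 0, 2, 5, 6]]
M^5 = [[12, 5, 18, 13, 7], [5, 0, 2, 5, 6], [18, 2, 14, 18, 16], [13, 5, 18, 12, 7], [7, 6, 16, 7, 2]]

18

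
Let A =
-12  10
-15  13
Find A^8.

[[-12354, 12610], [-18915, 19171]]

tr A = 1 and det A = -6, so the characteristic polynomial is λ² − (1)λ + (-6) with roots -2 and 3.
Eigenvectors give P = [[1, -2], [1, -3]] with P⁻¹ = [[3, -2], [1, -1]], and A = P·diag(-2, 3)·P⁻¹.
Then A^8 = P·diag(256, 6561)·P⁻¹ = [[256, -13122], [256, -19683]] · [[3, -2], [1, -1]] = [[-12354, 12610], [-18915, 19171]].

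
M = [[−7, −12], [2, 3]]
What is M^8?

tr M = −4 and det M = 3, so the characteristic polynomial is λ² − (−4)λ + (3) with roots −1 and −3.
Eigenvectors give P = [[−2, 3], [1, −1]] with P⁻¹ = [[1, 3], [1, 2]], and M = P·diag(−1, −3)·P⁻¹.
Then M^8 = P·diag(1, 6561)·P⁻¹ = [[−2, 19683], [1, −6561]] · [[1, 3], [1, 2]] = [[19681, 39360], [−6560, −13119]].

[[19681, 39360], [−6560, −13119]]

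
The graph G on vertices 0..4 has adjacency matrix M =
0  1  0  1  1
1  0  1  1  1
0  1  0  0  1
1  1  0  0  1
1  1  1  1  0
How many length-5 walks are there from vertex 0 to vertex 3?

77

The number of length-5 walks from vertex 0 to vertex 3 is entry (0,3) of M^5, where M is the adjacency matrix.
M^2 = [[3, 2, 2, 2, 2], [2, 4, 1, 2, 3], [2, 1, 2, 2, 1], [2, 2, 2, 3, 2], [2, 3, 1, 2, 4]]
M^3 = [[6, 9, 4, 7, 9], [9, 8, 7, 9, 9], [4, 7, 2, 4, 7], [7, 9, 4, 6, 9], [9, 9, 7, 9, 8]]
M^4 = [[25, 26, 18, 24, 26], [26, 34, 17, 26, 33], [18, 17, 14, 18, 17], [24, 26, 18, 25, 26], [26, 33, 17, 26, 34]]
M^5 = [[76, 93, 52, 77, 93], [93, 102, 67, 93, 103], [52, 67, 34, 52, 67], [77, 93, 52, 76, 93], [93, 103, 67, 93, 102]]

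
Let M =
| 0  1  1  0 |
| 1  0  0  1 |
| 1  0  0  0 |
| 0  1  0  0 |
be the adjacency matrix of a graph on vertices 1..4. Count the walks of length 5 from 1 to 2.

The number of length-5 walks from vertex 1 to vertex 2 is entry (1,2) of M^5, where M is the adjacency matrix.
M^2 = [[2, 0, 0, 1], [0, 2, 1, 0], [0, 1, 1, 0], [1, 0, 0, 1]]
M^3 = [[0, 3, 2, 0], [3, 0, 0, 2], [2, 0, 0, 1], [0, 2, 1, 0]]
M^4 = [[5, 0, 0, 3], [0, 5, 3, 0], [0, 3, 2, 0], [3, 0, 0, 2]]
M^5 = [[0, 8, 5, 0], [8, 0, 0, 5], [5, 0, 0, 3], [0, 5, 3, 0]]

8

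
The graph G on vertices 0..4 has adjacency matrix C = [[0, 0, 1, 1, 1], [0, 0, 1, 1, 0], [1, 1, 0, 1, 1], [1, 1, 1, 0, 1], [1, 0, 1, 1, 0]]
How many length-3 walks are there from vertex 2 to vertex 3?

9

The number of length-3 walks from vertex 2 to vertex 3 is entry (2,3) of C^3, where C is the adjacency matrix.
C^2 = [[3, 2, 2, 2, 2], [2, 2, 1, 1, 2], [2, 1, 4, 3, 2], [2, 1, 3, 4, 2], [2, 2, 2, 2, 3]]
C^3 = [[6, 4, 9, 9, 7], [4, 2, 7, 7, 4], [9, 7, 8, 9, 9], [9, 7, 9, 8, 9], [7, 4, 9, 9, 6]]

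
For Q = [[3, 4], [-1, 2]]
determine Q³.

[[-5, 60], [-15, -20]]

Q² = [[5, 20], [-5, 0]]
Q³ = [[-5, 60], [-15, -20]]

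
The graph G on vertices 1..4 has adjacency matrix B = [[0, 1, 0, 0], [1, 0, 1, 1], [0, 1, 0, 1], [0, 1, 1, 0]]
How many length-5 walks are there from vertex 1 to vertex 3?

The number of length-5 walks from vertex 1 to vertex 3 is entry (1,3) of B^5, where B is the adjacency matrix.
B^2 = [[1, 0, 1, 1], [0, 3, 1, 1], [1, 1, 2, 1], [1, 1, 1, 2]]
B^3 = [[0, 3, 1, 1], [3, 2, 4, 4], [1, 4, 2, 3], [1, 4, 3, 2]]
B^4 = [[3, 2, 4, 4], [2, 11, 6, 6], [4, 6, 7, 6], [4, 6, 6, 7]]
B^5 = [[2, 11, 6, 6], [11, 14, 17, 17], [6, 17, 12, 13], [6, 17, 13, 12]]

6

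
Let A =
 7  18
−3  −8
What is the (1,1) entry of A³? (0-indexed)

−26

tr A = −1 and det A = −2, so the characteristic polynomial is λ² − (−1)λ + (−2) with roots −2 and 1.
Eigenvectors give P = [[−2, −3], [1, 1]] with P⁻¹ = [[1, 3], [−1, −2]], and A = P·diag(−2, 1)·P⁻¹.
Then A³ = P·diag(−8, 1)·P⁻¹ = [[16, −3], [−8, 1]] · [[1, 3], [−1, −2]] = [[19, 54], [−9, −26]].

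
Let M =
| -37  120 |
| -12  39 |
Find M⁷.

tr M = 2 and det M = -3, so the characteristic polynomial is λ² − (2)λ + (-3) with roots -1 and 3.
Eigenvectors give P = [[10, 3], [3, 1]] with P⁻¹ = [[1, -3], [-3, 10]], and M = P·diag(-1, 3)·P⁻¹.
Then M⁷ = P·diag(-1, 2187)·P⁻¹ = [[-10, 6561], [-3, 2187]] · [[1, -3], [-3, 10]] = [[-19693, 65640], [-6564, 21879]].

[[-19693, 65640], [-6564, 21879]]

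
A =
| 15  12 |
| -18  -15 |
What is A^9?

[[98415, 78732], [-118098, -98415]]

tr A = 0 and det A = -9, so the characteristic polynomial is λ² − (0)λ + (-9) with roots 3 and -3.
Eigenvectors give P = [[-1, -2], [1, 3]] with P⁻¹ = [[-3, -2], [1, 1]], and A = P·diag(3, -3)·P⁻¹.
Then A^9 = P·diag(19683, -19683)·P⁻¹ = [[-19683, 39366], [19683, -59049]] · [[-3, -2], [1, 1]] = [[98415, 78732], [-118098, -98415]].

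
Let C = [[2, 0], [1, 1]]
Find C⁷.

[[128, 0], [127, 1]]

tr C = 3 and det C = 2, so the characteristic polynomial is λ² − (3)λ + (2) with roots 2 and 1.
Eigenvectors give P = [[1, 0], [1, −1]] with P⁻¹ = [[1, 0], [1, −1]], and C = P·diag(2, 1)·P⁻¹.
Then C⁷ = P·diag(128, 1)·P⁻¹ = [[128, 0], [128, −1]] · [[1, 0], [1, −1]] = [[128, 0], [127, 1]].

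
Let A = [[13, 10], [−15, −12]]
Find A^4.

[[211, 130], [−195, −114]]

tr A = 1 and det A = −6, so the characteristic polynomial is λ² − (1)λ + (−6) with roots 3 and −2.
Eigenvectors give P = [[−1, −2], [1, 3]] with P⁻¹ = [[−3, −2], [1, 1]], and A = P·diag(3, −2)·P⁻¹.
Then A^4 = P·diag(81, 16)·P⁻¹ = [[−81, −32], [81, 48]] · [[−3, −2], [1, 1]] = [[211, 130], [−195, −114]].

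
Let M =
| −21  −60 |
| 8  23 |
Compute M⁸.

[[−32799, −98400], [13120, 39361]]

tr M = 2 and det M = −3, so the characteristic polynomial is λ² − (2)λ + (−3) with roots −1 and 3.
Eigenvectors give P = [[−3, −5], [1, 2]] with P⁻¹ = [[−2, −5], [1, 3]], and M = P·diag(−1, 3)·P⁻¹.
Then M⁸ = P·diag(1, 6561)·P⁻¹ = [[−3, −32805], [1, 13122]] · [[−2, −5], [1, 3]] = [[−32799, −98400], [13120, 39361]].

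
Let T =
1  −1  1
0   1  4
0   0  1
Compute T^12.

T = I + N where N = [[0, −1, 1], [0, 0, 4], [0, 0, 0]] is strictly upper-triangular, so N^3 = 0.
(I + N)^12 = I + 12·N + 66·N^2 = [[1, −12, −252], [0, 1, 48], [0, 0, 1]].

[[1, −12, −252], [0, 1, 48], [0, 0, 1]]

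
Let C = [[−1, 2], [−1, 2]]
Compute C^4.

[[−1, 2], [−1, 2]]

C² = C (a projection; rank 1, trace 1), so C^4 = C.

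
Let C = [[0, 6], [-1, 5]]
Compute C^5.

tr C = 5 and det C = 6, so the characteristic polynomial is λ² − (5)λ + (6) with roots 3 and 2.
Eigenvectors give P = [[2, 3], [1, 1]] with P⁻¹ = [[-1, 3], [1, -2]], and C = P·diag(3, 2)·P⁻¹.
Then C^5 = P·diag(243, 32)·P⁻¹ = [[486, 96], [243, 32]] · [[-1, 3], [1, -2]] = [[-390, 1266], [-211, 665]].

[[-390, 1266], [-211, 665]]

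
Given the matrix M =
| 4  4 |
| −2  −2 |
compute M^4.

M^2 = [[8, 8], [−4, −4]]
M^3 = [[16, 16], [−8, −8]]
M^4 = [[32, 32], [−16, −16]]

[[32, 32], [−16, −16]]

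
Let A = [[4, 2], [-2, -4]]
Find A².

[[12, 0], [0, 12]]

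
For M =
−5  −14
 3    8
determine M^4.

tr M = 3 and det M = 2, so the characteristic polynomial is λ² − (3)λ + (2) with roots 1 and 2.
Eigenvectors give P = [[−7, −2], [3, 1]] with P⁻¹ = [[−1, −2], [3, 7]], and M = P·diag(1, 2)·P⁻¹.
Then M^4 = P·diag(1, 16)·P⁻¹ = [[−7, −32], [3, 16]] · [[−1, −2], [3, 7]] = [[−89, −210], [45, 106]].

[[−89, −210], [45, 106]]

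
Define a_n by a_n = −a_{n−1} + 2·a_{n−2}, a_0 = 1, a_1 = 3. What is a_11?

With companion matrix C = [[−1, 2], [1, 0]], [a_n, a_{n−1}]ᵀ = C·[a_{n−1}, a_{n−2}]ᵀ, so [a_11, a_10]ᵀ = C¹⁰·[a_1, a_0]ᵀ.
C¹⁰ = [[683, −682], [−341, 342]], giving [a_11, a_10]ᵀ = [[1367], [−681]].

1367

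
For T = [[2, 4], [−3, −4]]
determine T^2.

[[−8, −8], [6, 4]]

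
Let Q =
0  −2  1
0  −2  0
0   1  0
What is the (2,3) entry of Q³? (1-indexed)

Q² = [[0, 5, 0], [0, 4, 0], [0, −2, 0]]
Q³ = [[0, −10, 0], [0, −8, 0], [0, 4, 0]]

0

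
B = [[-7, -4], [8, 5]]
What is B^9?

tr B = -2 and det B = -3, so the characteristic polynomial is λ² − (-2)λ + (-3) with roots -3 and 1.
Eigenvectors give P = [[-1, -1], [1, 2]] with P⁻¹ = [[-2, -1], [1, 1]], and B = P·diag(-3, 1)·P⁻¹.
Then B^9 = P·diag(-19683, 1)·P⁻¹ = [[19683, -1], [-19683, 2]] · [[-2, -1], [1, 1]] = [[-39367, -19684], [39368, 19685]].

[[-39367, -19684], [39368, 19685]]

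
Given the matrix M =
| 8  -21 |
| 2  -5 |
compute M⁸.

[[1786, -5355], [510, -1529]]

tr M = 3 and det M = 2, so the characteristic polynomial is λ² − (3)λ + (2) with roots 1 and 2.
Eigenvectors give P = [[3, -7], [1, -2]] with P⁻¹ = [[-2, 7], [-1, 3]], and M = P·diag(1, 2)·P⁻¹.
Then M⁸ = P·diag(1, 256)·P⁻¹ = [[3, -1792], [1, -512]] · [[-2, 7], [-1, 3]] = [[1786, -5355], [510, -1529]].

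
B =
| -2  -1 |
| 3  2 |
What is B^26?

B² = I (check: tr B = 0 and det B = -1), so B^26 = I since 26 is even.

[[1, 0], [0, 1]]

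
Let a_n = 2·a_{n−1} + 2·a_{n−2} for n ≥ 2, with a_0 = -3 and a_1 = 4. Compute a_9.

With companion matrix Q = [[2, 2], [1, 0]], [a_n, a_{n−1}]ᵀ = Q·[a_{n−1}, a_{n−2}]ᵀ, so [a_9, a_8]ᵀ = Q⁸·[a_1, a_0]ᵀ.
Q⁸ = [[2448, 1792], [896, 656]], giving [a_9, a_8]ᵀ = [[4416], [1616]].

4416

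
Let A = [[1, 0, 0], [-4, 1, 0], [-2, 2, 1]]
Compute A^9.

[[1, 0, 0], [-36, 1, 0], [-306, 18, 1]]

A = I + N where N = [[0, 0, 0], [-4, 0, 0], [-2, 2, 0]] is strictly lower-triangular, so N^3 = 0.
(I + N)^9 = I + 9·N + 36·N^2 = [[1, 0, 0], [-36, 1, 0], [-306, 18, 1]].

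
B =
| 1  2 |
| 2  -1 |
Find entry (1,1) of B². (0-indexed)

5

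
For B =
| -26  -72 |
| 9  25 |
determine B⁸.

tr B = -1 and det B = -2, so the characteristic polynomial is λ² − (-1)λ + (-2) with roots 1 and -2.
Eigenvectors give P = [[-8, -3], [3, 1]] with P⁻¹ = [[1, 3], [-3, -8]], and B = P·diag(1, -2)·P⁻¹.
Then B⁸ = P·diag(1, 256)·P⁻¹ = [[-8, -768], [3, 256]] · [[1, 3], [-3, -8]] = [[2296, 6120], [-765, -2039]].

[[2296, 6120], [-765, -2039]]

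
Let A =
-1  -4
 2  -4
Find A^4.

A^2 = [[-7, 20], [-10, 8]]
A^3 = [[47, -52], [26, 8]]
A^4 = [[-151, 20], [-10, -136]]

[[-151, 20], [-10, -136]]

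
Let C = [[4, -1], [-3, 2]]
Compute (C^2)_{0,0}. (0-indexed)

19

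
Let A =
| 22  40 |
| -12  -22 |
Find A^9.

tr A = 0 and det A = -4, so the characteristic polynomial is λ² − (0)λ + (-4) with roots -2 and 2.
Eigenvectors give P = [[-5, 2], [3, -1]] with P⁻¹ = [[1, 2], [3, 5]], and A = P·diag(-2, 2)·P⁻¹.
Then A^9 = P·diag(-512, 512)·P⁻¹ = [[2560, 1024], [-1536, -512]] · [[1, 2], [3, 5]] = [[5632, 10240], [-3072, -5632]].

[[5632, 10240], [-3072, -5632]]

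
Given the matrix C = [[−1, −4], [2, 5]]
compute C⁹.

tr C = 4 and det C = 3, so the characteristic polynomial is λ² − (4)λ + (3) with roots 3 and 1.
Eigenvectors give P = [[−1, −2], [1, 1]] with P⁻¹ = [[1, 2], [−1, −1]], and C = P·diag(3, 1)·P⁻¹.
Then C⁹ = P·diag(19683, 1)·P⁻¹ = [[−19683, −2], [19683, 1]] · [[1, 2], [−1, −1]] = [[−19681, −39364], [19682, 39365]].

[[−19681, −39364], [19682, 39365]]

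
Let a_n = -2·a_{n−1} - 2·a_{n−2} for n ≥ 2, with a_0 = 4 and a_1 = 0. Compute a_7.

With companion matrix T = [[-2, -2], [1, 0]], [a_n, a_{n−1}]ᵀ = T·[a_{n−1}, a_{n−2}]ᵀ, so [a_7, a_6]ᵀ = T⁶·[a_1, a_0]ᵀ.
T⁶ = [[-8, -16], [8, 8]], giving [a_7, a_6]ᵀ = [[-64], [32]].

-64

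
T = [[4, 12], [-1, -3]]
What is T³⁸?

T² = T (a projection; rank 1, trace 1), so T³⁸ = T.

[[4, 12], [-1, -3]]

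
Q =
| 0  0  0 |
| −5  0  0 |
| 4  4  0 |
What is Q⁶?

Q is strictly triangular, hence nilpotent: Q³ = 0, so Q⁶ = 0.

[[0, 0, 0], [0, 0, 0], [0, 0, 0]]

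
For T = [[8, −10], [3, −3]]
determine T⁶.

tr T = 5 and det T = 6, so the characteristic polynomial is λ² − (5)λ + (6) with roots 3 and 2.
Eigenvectors give P = [[2, −5], [1, −3]] with P⁻¹ = [[3, −5], [1, −2]], and T = P·diag(3, 2)·P⁻¹.
Then T⁶ = P·diag(729, 64)·P⁻¹ = [[1458, −320], [729, −192]] · [[3, −5], [1, −2]] = [[4054, −6650], [1995, −3261]].

[[4054, −6650], [1995, −3261]]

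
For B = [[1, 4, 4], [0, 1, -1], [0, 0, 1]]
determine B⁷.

[[1, 28, -56], [0, 1, -7], [0, 0, 1]]

B = I + N where N = [[0, 4, 4], [0, 0, -1], [0, 0, 0]] is strictly upper-triangular, so N³ = 0.
(I + N)⁷ = I + 7·N + 21·N² = [[1, 28, -56], [0, 1, -7], [0, 0, 1]].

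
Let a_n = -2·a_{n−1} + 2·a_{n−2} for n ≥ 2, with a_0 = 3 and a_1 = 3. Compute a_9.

1968

With companion matrix B = [[-2, 2], [1, 0]], [a_n, a_{n−1}]ᵀ = B·[a_{n−1}, a_{n−2}]ᵀ, so [a_9, a_8]ᵀ = B⁸·[a_1, a_0]ᵀ.
B⁸ = [[2448, -1792], [-896, 656]], giving [a_9, a_8]ᵀ = [[1968], [-720]].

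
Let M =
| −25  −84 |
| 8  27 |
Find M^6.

[[−4367, −15288], [1456, 5097]]

tr M = 2 and det M = −3, so the characteristic polynomial is λ² − (2)λ + (−3) with roots 3 and −1.
Eigenvectors give P = [[−3, 7], [1, −2]] with P⁻¹ = [[2, 7], [1, 3]], and M = P·diag(3, −1)·P⁻¹.
Then M^6 = P·diag(729, 1)·P⁻¹ = [[−2187, 7], [729, −2]] · [[2, 7], [1, 3]] = [[−4367, −15288], [1456, 5097]].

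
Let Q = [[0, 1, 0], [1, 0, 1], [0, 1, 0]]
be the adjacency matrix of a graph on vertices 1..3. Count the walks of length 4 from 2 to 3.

The number of length-4 walks from vertex 2 to vertex 3 is entry (2,3) of Q⁴, where Q is the adjacency matrix.
Q² = [[1, 0, 1], [0, 2, 0], [1, 0, 1]]
Q³ = [[0, 2, 0], [2, 0, 2], [0, 2, 0]]
Q⁴ = [[2, 0, 2], [0, 4, 0], [2, 0, 2]]

0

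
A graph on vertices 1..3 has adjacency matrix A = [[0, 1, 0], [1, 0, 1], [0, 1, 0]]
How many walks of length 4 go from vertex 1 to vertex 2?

0

The number of length-4 walks from vertex 1 to vertex 2 is entry (1,2) of A^4, where A is the adjacency matrix.
A^2 = [[1, 0, 1], [0, 2, 0], [1, 0, 1]]
A^3 = [[0, 2, 0], [2, 0, 2], [0, 2, 0]]
A^4 = [[2, 0, 2], [0, 4, 0], [2, 0, 2]]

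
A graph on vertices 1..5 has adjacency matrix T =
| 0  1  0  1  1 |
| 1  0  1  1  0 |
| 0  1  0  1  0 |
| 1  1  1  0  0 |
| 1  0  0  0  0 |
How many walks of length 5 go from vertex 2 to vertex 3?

31

The number of length-5 walks from vertex 2 to vertex 3 is entry (2,3) of T⁵, where T is the adjacency matrix.
T² = [[3, 1, 2, 1, 0], [1, 3, 1, 2, 1], [2, 1, 2, 1, 0], [1, 2, 1, 3, 1], [0, 1, 0, 1, 1]]
T³ = [[2, 6, 2, 6, 3], [6, 4, 5, 5, 1], [2, 5, 2, 5, 2], [6, 5, 5, 4, 1], [3, 1, 2, 1, 0]]
T⁴ = [[15, 10, 12, 10, 2], [10, 16, 9, 15, 6], [12, 9, 10, 9, 2], [10, 15, 9, 16, 6], [2, 6, 2, 6, 3]]
T⁵ = [[22, 37, 20, 37, 15], [37, 34, 31, 35, 10], [20, 31, 18, 31, 12], [37, 35, 31, 34, 10], [15, 10, 12, 10, 2]]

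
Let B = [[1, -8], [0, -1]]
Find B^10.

[[1, 0], [0, 1]]

B² = I (check: tr B = 0 and det B = -1), so B^10 = I since 10 is even.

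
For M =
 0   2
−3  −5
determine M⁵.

tr M = −5 and det M = 6, so the characteristic polynomial is λ² − (−5)λ + (6) with roots −3 and −2.
Eigenvectors give P = [[−2, 1], [3, −1]] with P⁻¹ = [[1, 1], [3, 2]], and M = P·diag(−3, −2)·P⁻¹.
Then M⁵ = P·diag(−243, −32)·P⁻¹ = [[486, −32], [−729, 32]] · [[1, 1], [3, 2]] = [[390, 422], [−633, −665]].

[[390, 422], [−633, −665]]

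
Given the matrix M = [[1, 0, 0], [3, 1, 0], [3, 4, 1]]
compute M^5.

[[1, 0, 0], [15, 1, 0], [135, 20, 1]]

M = I + N where N = [[0, 0, 0], [3, 0, 0], [3, 4, 0]] is strictly lower-triangular, so N^3 = 0.
(I + N)^5 = I + 5·N + 10·N^2 = [[1, 0, 0], [15, 1, 0], [135, 20, 1]].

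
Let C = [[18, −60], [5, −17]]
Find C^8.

tr C = 1 and det C = −6, so the characteristic polynomial is λ² − (1)λ + (−6) with roots −2 and 3.
Eigenvectors give P = [[3, −4], [1, −1]] with P⁻¹ = [[−1, 4], [−1, 3]], and C = P·diag(−2, 3)·P⁻¹.
Then C^8 = P·diag(256, 6561)·P⁻¹ = [[768, −26244], [256, −6561]] · [[−1, 4], [−1, 3]] = [[25476, −75660], [6305, −18659]].

[[25476, −75660], [6305, −18659]]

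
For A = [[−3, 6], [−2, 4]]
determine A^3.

A² = A (a projection; rank 1, trace 1), so A^3 = A.

[[−3, 6], [−2, 4]]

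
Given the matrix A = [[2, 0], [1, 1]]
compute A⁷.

[[128, 0], [127, 1]]

tr A = 3 and det A = 2, so the characteristic polynomial is λ² − (3)λ + (2) with roots 2 and 1.
Eigenvectors give P = [[1, 0], [1, -1]] with P⁻¹ = [[1, 0], [1, -1]], and A = P·diag(2, 1)·P⁻¹.
Then A⁷ = P·diag(128, 1)·P⁻¹ = [[128, 0], [128, -1]] · [[1, 0], [1, -1]] = [[128, 0], [127, 1]].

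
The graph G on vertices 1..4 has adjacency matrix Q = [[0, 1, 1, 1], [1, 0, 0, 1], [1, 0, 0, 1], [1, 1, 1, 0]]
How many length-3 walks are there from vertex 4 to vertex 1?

The number of length-3 walks from vertex 4 to vertex 1 is entry (4,1) of Q³, where Q is the adjacency matrix.
Q² = [[3, 1, 1, 2], [1, 2, 2, 1], [1, 2, 2, 1], [2, 1, 1, 3]]
Q³ = [[4, 5, 5, 5], [5, 2, 2, 5], [5, 2, 2, 5], [5, 5, 5, 4]]

5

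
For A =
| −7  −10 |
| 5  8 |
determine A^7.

[[−2443, −4630], [2315, 4502]]

tr A = 1 and det A = −6, so the characteristic polynomial is λ² − (1)λ + (−6) with roots −2 and 3.
Eigenvectors give P = [[2, 1], [−1, −1]] with P⁻¹ = [[1, 1], [−1, −2]], and A = P·diag(−2, 3)·P⁻¹.
Then A^7 = P·diag(−128, 2187)·P⁻¹ = [[−256, 2187], [128, −2187]] · [[1, 1], [−1, −2]] = [[−2443, −4630], [2315, 4502]].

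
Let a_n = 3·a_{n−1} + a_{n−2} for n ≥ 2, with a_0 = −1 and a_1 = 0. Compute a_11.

−42837

With companion matrix Q = [[3, 1], [1, 0]], [a_n, a_{n−1}]ᵀ = Q·[a_{n−1}, a_{n−2}]ᵀ, so [a_11, a_10]ᵀ = Q¹⁰·[a_1, a_0]ᵀ.
Q¹⁰ = [[141481, 42837], [42837, 12970]], giving [a_11, a_10]ᵀ = [[−42837], [−12970]].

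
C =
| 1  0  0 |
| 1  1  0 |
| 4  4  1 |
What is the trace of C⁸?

C = I + N where N = [[0, 0, 0], [1, 0, 0], [4, 4, 0]] is strictly lower-triangular, so N³ = 0.
(I + N)⁸ = I + 8·N + 28·N² = [[1, 0, 0], [8, 1, 0], [144, 32, 1]].

3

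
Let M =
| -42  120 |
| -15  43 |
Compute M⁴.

[[-504, 1560], [-195, 601]]

tr M = 1 and det M = -6, so the characteristic polynomial is λ² − (1)λ + (-6) with roots -2 and 3.
Eigenvectors give P = [[3, -8], [1, -3]] with P⁻¹ = [[3, -8], [1, -3]], and M = P·diag(-2, 3)·P⁻¹.
Then M⁴ = P·diag(16, 81)·P⁻¹ = [[48, -648], [16, -243]] · [[3, -8], [1, -3]] = [[-504, 1560], [-195, 601]].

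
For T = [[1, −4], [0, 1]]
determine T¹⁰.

[[1, −40], [0, 1]]

T = I + N where N = [[0, −4], [0, 0]] is strictly upper-triangular, so N² = 0.
(I + N)¹⁰ = I + 10·N = [[1, −40], [0, 1]].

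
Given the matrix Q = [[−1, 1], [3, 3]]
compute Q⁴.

[[28, 32], [96, 156]]

Q² = [[4, 2], [6, 12]]
Q³ = [[2, 10], [30, 42]]
Q⁴ = [[28, 32], [96, 156]]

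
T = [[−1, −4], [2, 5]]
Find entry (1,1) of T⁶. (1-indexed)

tr T = 4 and det T = 3, so the characteristic polynomial is λ² − (4)λ + (3) with roots 3 and 1.
Eigenvectors give P = [[1, −2], [−1, 1]] with P⁻¹ = [[−1, −2], [−1, −1]], and T = P·diag(3, 1)·P⁻¹.
Then T⁶ = P·diag(729, 1)·P⁻¹ = [[729, −2], [−729, 1]] · [[−1, −2], [−1, −1]] = [[−727, −1456], [728, 1457]].

−727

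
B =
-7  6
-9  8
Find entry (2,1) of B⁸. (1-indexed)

tr B = 1 and det B = -2, so the characteristic polynomial is λ² − (1)λ + (-2) with roots -1 and 2.
Eigenvectors give P = [[1, 2], [1, 3]] with P⁻¹ = [[3, -2], [-1, 1]], and B = P·diag(-1, 2)·P⁻¹.
Then B⁸ = P·diag(1, 256)·P⁻¹ = [[1, 512], [1, 768]] · [[3, -2], [-1, 1]] = [[-509, 510], [-765, 766]].

-765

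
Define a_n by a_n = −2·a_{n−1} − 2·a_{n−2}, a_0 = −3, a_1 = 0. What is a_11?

With companion matrix M = [[−2, −2], [1, 0]], [a_n, a_{n−1}]ᵀ = M·[a_{n−1}, a_{n−2}]ᵀ, so [a_11, a_10]ᵀ = M¹⁰·[a_1, a_0]ᵀ.
M¹⁰ = [[32, 64], [−32, −32]], giving [a_11, a_10]ᵀ = [[−192], [96]].

−192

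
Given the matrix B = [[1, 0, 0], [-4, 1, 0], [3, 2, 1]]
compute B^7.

[[1, 0, 0], [-28, 1, 0], [-147, 14, 1]]

B = I + N where N = [[0, 0, 0], [-4, 0, 0], [3, 2, 0]] is strictly lower-triangular, so N^3 = 0.
(I + N)^7 = I + 7·N + 21·N^2 = [[1, 0, 0], [-28, 1, 0], [-147, 14, 1]].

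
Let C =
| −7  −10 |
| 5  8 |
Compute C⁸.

[[−6049, −12610], [6305, 12866]]

tr C = 1 and det C = −6, so the characteristic polynomial is λ² − (1)λ + (−6) with roots −2 and 3.
Eigenvectors give P = [[−2, −1], [1, 1]] with P⁻¹ = [[−1, −1], [1, 2]], and C = P·diag(−2, 3)·P⁻¹.
Then C⁸ = P·diag(256, 6561)·P⁻¹ = [[−512, −6561], [256, 6561]] · [[−1, −1], [1, 2]] = [[−6049, −12610], [6305, 12866]].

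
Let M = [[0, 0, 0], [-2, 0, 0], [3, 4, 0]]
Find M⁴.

M is strictly triangular, hence nilpotent: M³ = 0, so M⁴ = 0.

[[0, 0, 0], [0, 0, 0], [0, 0, 0]]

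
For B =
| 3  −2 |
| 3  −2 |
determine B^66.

B² = B (a projection; rank 1, trace 1), so B^66 = B.

[[3, −2], [3, −2]]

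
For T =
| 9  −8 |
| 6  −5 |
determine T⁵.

tr T = 4 and det T = 3, so the characteristic polynomial is λ² − (4)λ + (3) with roots 1 and 3.
Eigenvectors give P = [[1, −4], [1, −3]] with P⁻¹ = [[−3, 4], [−1, 1]], and T = P·diag(1, 3)·P⁻¹.
Then T⁵ = P·diag(1, 243)·P⁻¹ = [[1, −972], [1, −729]] · [[−3, 4], [−1, 1]] = [[969, −968], [726, −725]].

[[969, −968], [726, −725]]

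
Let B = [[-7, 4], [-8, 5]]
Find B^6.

tr B = -2 and det B = -3, so the characteristic polynomial is λ² − (-2)λ + (-3) with roots -3 and 1.
Eigenvectors give P = [[1, -1], [1, -2]] with P⁻¹ = [[2, -1], [1, -1]], and B = P·diag(-3, 1)·P⁻¹.
Then B^6 = P·diag(729, 1)·P⁻¹ = [[729, -1], [729, -2]] · [[2, -1], [1, -1]] = [[1457, -728], [1456, -727]].

[[1457, -728], [1456, -727]]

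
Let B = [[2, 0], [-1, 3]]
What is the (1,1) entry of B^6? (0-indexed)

729

tr B = 5 and det B = 6, so the characteristic polynomial is λ² − (5)λ + (6) with roots 3 and 2.
Eigenvectors give P = [[0, 1], [-1, 1]] with P⁻¹ = [[1, -1], [1, 0]], and B = P·diag(3, 2)·P⁻¹.
Then B^6 = P·diag(729, 64)·P⁻¹ = [[0, 64], [-729, 64]] · [[1, -1], [1, 0]] = [[64, 0], [-665, 729]].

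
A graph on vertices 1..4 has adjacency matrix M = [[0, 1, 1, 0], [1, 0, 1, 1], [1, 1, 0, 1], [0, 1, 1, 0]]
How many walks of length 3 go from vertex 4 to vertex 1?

2

The number of length-3 walks from vertex 4 to vertex 1 is entry (4,1) of M³, where M is the adjacency matrix.
M² = [[2, 1, 1, 2], [1, 3, 2, 1], [1, 2, 3, 1], [2, 1, 1, 2]]
M³ = [[2, 5, 5, 2], [5, 4, 5, 5], [5, 5, 4, 5], [2, 5, 5, 2]]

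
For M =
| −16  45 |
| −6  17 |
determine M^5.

[[−166, 495], [−66, 197]]

tr M = 1 and det M = −2, so the characteristic polynomial is λ² − (1)λ + (−2) with roots −1 and 2.
Eigenvectors give P = [[3, −5], [1, −2]] with P⁻¹ = [[2, −5], [1, −3]], and M = P·diag(−1, 2)·P⁻¹.
Then M^5 = P·diag(−1, 32)·P⁻¹ = [[−3, −160], [−1, −64]] · [[2, −5], [1, −3]] = [[−166, 495], [−66, 197]].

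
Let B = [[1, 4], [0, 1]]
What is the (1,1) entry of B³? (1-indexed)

1

B = I + N where N = [[0, 4], [0, 0]] is strictly upper-triangular, so N² = 0.
(I + N)³ = I + 3·N = [[1, 12], [0, 1]].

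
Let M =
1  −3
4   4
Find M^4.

M^2 = [[−11, −15], [20, 4]]
M^3 = [[−71, −27], [36, −44]]
M^4 = [[−179, 105], [−140, −284]]

[[−179, 105], [−140, −284]]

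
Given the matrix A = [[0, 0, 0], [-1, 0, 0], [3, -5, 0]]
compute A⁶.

[[0, 0, 0], [0, 0, 0], [0, 0, 0]]

A is strictly triangular, hence nilpotent: A³ = 0, so A⁶ = 0.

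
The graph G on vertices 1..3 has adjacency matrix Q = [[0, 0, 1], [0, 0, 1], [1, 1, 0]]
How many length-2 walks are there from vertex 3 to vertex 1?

The number of length-2 walks from vertex 3 to vertex 1 is entry (3,1) of Q², where Q is the adjacency matrix.
Q² = [[1, 1, 0], [1, 1, 0], [0, 0, 2]]

0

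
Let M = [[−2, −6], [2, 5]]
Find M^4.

[[−44, −90], [30, 61]]

tr M = 3 and det M = 2, so the characteristic polynomial is λ² − (3)λ + (2) with roots 2 and 1.
Eigenvectors give P = [[−3, −2], [2, 1]] with P⁻¹ = [[1, 2], [−2, −3]], and M = P·diag(2, 1)·P⁻¹.
Then M^4 = P·diag(16, 1)·P⁻¹ = [[−48, −2], [32, 1]] · [[1, 2], [−2, −3]] = [[−44, −90], [30, 61]].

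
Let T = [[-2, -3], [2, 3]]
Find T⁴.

[[-2, -3], [2, 3]]

T² = [[-2, -3], [2, 3]]
T³ = [[-2, -3], [2, 3]]
T⁴ = [[-2, -3], [2, 3]]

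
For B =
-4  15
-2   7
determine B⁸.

[[-1274, 3825], [-510, 1531]]

tr B = 3 and det B = 2, so the characteristic polynomial is λ² − (3)λ + (2) with roots 1 and 2.
Eigenvectors give P = [[3, 5], [1, 2]] with P⁻¹ = [[2, -5], [-1, 3]], and B = P·diag(1, 2)·P⁻¹.
Then B⁸ = P·diag(1, 256)·P⁻¹ = [[3, 1280], [1, 512]] · [[2, -5], [-1, 3]] = [[-1274, 3825], [-510, 1531]].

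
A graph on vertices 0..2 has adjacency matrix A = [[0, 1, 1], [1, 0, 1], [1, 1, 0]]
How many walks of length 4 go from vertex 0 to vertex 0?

The number of length-4 walks from vertex 0 to vertex 0 is entry (0,0) of A^4, where A is the adjacency matrix.
A^2 = [[2, 1, 1], [1, 2, 1], [1, 1, 2]]
A^3 = [[2, 3, 3], [3, 2, 3], [3, 3, 2]]
A^4 = [[6, 5, 5], [5, 6, 5], [5, 5, 6]]

6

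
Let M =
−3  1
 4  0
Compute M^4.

M^2 = [[13, −3], [−12, 4]]
M^3 = [[−51, 13], [52, −12]]
M^4 = [[205, −51], [−204, 52]]

[[205, −51], [−204, 52]]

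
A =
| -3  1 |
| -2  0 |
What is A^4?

tr A = -3 and det A = 2, so the characteristic polynomial is λ² − (-3)λ + (2) with roots -1 and -2.
Eigenvectors give P = [[-1, 1], [-2, 1]] with P⁻¹ = [[1, -1], [2, -1]], and A = P·diag(-1, -2)·P⁻¹.
Then A^4 = P·diag(1, 16)·P⁻¹ = [[-1, 16], [-2, 16]] · [[1, -1], [2, -1]] = [[31, -15], [30, -14]].

[[31, -15], [30, -14]]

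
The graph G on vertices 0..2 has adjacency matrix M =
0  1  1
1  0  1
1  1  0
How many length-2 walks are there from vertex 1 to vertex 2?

The number of length-2 walks from vertex 1 to vertex 2 is entry (1,2) of M², where M is the adjacency matrix.
M² = [[2, 1, 1], [1, 2, 1], [1, 1, 2]]

1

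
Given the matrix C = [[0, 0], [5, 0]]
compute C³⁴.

C is strictly triangular, hence nilpotent: C² = 0, so C³⁴ = 0.

[[0, 0], [0, 0]]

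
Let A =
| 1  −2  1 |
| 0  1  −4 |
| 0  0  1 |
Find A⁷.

A = I + N where N = [[0, −2, 1], [0, 0, −4], [0, 0, 0]] is strictly upper-triangular, so N³ = 0.
(I + N)⁷ = I + 7·N + 21·N² = [[1, −14, 175], [0, 1, −28], [0, 0, 1]].

[[1, −14, 175], [0, 1, −28], [0, 0, 1]]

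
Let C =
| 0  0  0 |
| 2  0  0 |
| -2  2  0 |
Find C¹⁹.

C is strictly triangular, hence nilpotent: C³ = 0, so C¹⁹ = 0.

[[0, 0, 0], [0, 0, 0], [0, 0, 0]]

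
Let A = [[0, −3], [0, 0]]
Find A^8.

[[0, 0], [0, 0]]

A is strictly triangular, hence nilpotent: A^2 = 0, so A^8 = 0.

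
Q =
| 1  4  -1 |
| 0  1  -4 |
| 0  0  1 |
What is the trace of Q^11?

Q = I + N where N = [[0, 4, -1], [0, 0, -4], [0, 0, 0]] is strictly upper-triangular, so N^3 = 0.
(I + N)^11 = I + 11·N + 55·N^2 = [[1, 44, -891], [0, 1, -44], [0, 0, 1]].

3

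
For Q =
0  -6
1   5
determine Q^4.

tr Q = 5 and det Q = 6, so the characteristic polynomial is λ² − (5)λ + (6) with roots 3 and 2.
Eigenvectors give P = [[-2, 3], [1, -1]] with P⁻¹ = [[1, 3], [1, 2]], and Q = P·diag(3, 2)·P⁻¹.
Then Q^4 = P·diag(81, 16)·P⁻¹ = [[-162, 48], [81, -16]] · [[1, 3], [1, 2]] = [[-114, -390], [65, 211]].

[[-114, -390], [65, 211]]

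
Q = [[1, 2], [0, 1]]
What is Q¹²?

Q = I + N where N = [[0, 2], [0, 0]] is strictly upper-triangular, so N² = 0.
(I + N)¹² = I + 12·N = [[1, 24], [0, 1]].

[[1, 24], [0, 1]]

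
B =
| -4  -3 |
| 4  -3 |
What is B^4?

B^2 = [[4, 21], [-28, -3]]
B^3 = [[68, -75], [100, 93]]
B^4 = [[-572, 21], [-28, -579]]

[[-572, 21], [-28, -579]]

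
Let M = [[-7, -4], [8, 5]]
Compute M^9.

[[-39367, -19684], [39368, 19685]]

tr M = -2 and det M = -3, so the characteristic polynomial is λ² − (-2)λ + (-3) with roots -3 and 1.
Eigenvectors give P = [[1, 1], [-1, -2]] with P⁻¹ = [[2, 1], [-1, -1]], and M = P·diag(-3, 1)·P⁻¹.
Then M^9 = P·diag(-19683, 1)·P⁻¹ = [[-19683, 1], [19683, -2]] · [[2, 1], [-1, -1]] = [[-39367, -19684], [39368, 19685]].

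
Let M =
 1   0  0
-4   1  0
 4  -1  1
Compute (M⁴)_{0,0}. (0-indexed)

1

M = I + N where N = [[0, 0, 0], [-4, 0, 0], [4, -1, 0]] is strictly lower-triangular, so N³ = 0.
(I + N)⁴ = I + 4·N + 6·N² = [[1, 0, 0], [-16, 1, 0], [40, -4, 1]].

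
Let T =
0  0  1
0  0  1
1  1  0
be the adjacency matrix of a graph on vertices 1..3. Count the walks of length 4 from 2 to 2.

The number of length-4 walks from vertex 2 to vertex 2 is entry (2,2) of T⁴, where T is the adjacency matrix.
T² = [[1, 1, 0], [1, 1, 0], [0, 0, 2]]
T³ = [[0, 0, 2], [0, 0, 2], [2, 2, 0]]
T⁴ = [[2, 2, 0], [2, 2, 0], [0, 0, 4]]

2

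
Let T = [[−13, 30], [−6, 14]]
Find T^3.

tr T = 1 and det T = −2, so the characteristic polynomial is λ² − (1)λ + (−2) with roots −1 and 2.
Eigenvectors give P = [[5, 2], [2, 1]] with P⁻¹ = [[1, −2], [−2, 5]], and T = P·diag(−1, 2)·P⁻¹.
Then T^3 = P·diag(−1, 8)·P⁻¹ = [[−5, 16], [−2, 8]] · [[1, −2], [−2, 5]] = [[−37, 90], [−18, 44]].

[[−37, 90], [−18, 44]]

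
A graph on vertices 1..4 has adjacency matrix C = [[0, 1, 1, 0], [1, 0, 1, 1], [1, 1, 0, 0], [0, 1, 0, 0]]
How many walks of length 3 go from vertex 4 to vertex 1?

1

The number of length-3 walks from vertex 4 to vertex 1 is entry (4,1) of C^3, where C is the adjacency matrix.
C^2 = [[2, 1, 1, 1], [1, 3, 1, 0], [1, 1, 2, 1], [1, 0, 1, 1]]
C^3 = [[2, 4, 3, 1], [4, 2, 4, 3], [3, 4, 2, 1], [1, 3, 1, 0]]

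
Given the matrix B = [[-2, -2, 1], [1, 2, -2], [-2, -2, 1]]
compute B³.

B² = [[0, -2, 3], [4, 6, -5], [0, -2, 3]]
B³ = [[-8, -10, 7], [8, 14, -13], [-8, -10, 7]]

[[-8, -10, 7], [8, 14, -13], [-8, -10, 7]]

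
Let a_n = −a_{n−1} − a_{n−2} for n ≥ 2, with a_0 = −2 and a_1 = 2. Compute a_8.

With companion matrix M = [[−1, −1], [1, 0]], [a_n, a_{n−1}]ᵀ = M·[a_{n−1}, a_{n−2}]ᵀ, so [a_8, a_7]ᵀ = M⁷·[a_1, a_0]ᵀ.
M⁷ = [[−1, −1], [1, 0]], giving [a_8, a_7]ᵀ = [[0], [2]].

0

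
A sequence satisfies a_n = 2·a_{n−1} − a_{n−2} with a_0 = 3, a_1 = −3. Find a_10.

−57

With companion matrix M = [[2, −1], [1, 0]], [a_n, a_{n−1}]ᵀ = M·[a_{n−1}, a_{n−2}]ᵀ, so [a_10, a_9]ᵀ = M^9·[a_1, a_0]ᵀ.
M^9 = [[10, −9], [9, −8]], giving [a_10, a_9]ᵀ = [[−57], [−51]].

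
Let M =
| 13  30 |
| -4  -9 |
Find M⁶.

tr M = 4 and det M = 3, so the characteristic polynomial is λ² − (4)λ + (3) with roots 3 and 1.
Eigenvectors give P = [[-3, -5], [1, 2]] with P⁻¹ = [[-2, -5], [1, 3]], and M = P·diag(3, 1)·P⁻¹.
Then M⁶ = P·diag(729, 1)·P⁻¹ = [[-2187, -5], [729, 2]] · [[-2, -5], [1, 3]] = [[4369, 10920], [-1456, -3639]].

[[4369, 10920], [-1456, -3639]]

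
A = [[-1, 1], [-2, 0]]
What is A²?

[[-1, -1], [2, -2]]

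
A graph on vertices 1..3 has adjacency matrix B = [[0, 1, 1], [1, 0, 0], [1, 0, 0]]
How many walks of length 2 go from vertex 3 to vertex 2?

The number of length-2 walks from vertex 3 to vertex 2 is entry (3,2) of B^2, where B is the adjacency matrix.
B^2 = [[2, 0, 0], [0, 1, 1], [0, 1, 1]]

1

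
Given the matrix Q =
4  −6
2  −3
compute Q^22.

[[4, −6], [2, −3]]

Q² = Q (a projection; rank 1, trace 1), so Q^22 = Q.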